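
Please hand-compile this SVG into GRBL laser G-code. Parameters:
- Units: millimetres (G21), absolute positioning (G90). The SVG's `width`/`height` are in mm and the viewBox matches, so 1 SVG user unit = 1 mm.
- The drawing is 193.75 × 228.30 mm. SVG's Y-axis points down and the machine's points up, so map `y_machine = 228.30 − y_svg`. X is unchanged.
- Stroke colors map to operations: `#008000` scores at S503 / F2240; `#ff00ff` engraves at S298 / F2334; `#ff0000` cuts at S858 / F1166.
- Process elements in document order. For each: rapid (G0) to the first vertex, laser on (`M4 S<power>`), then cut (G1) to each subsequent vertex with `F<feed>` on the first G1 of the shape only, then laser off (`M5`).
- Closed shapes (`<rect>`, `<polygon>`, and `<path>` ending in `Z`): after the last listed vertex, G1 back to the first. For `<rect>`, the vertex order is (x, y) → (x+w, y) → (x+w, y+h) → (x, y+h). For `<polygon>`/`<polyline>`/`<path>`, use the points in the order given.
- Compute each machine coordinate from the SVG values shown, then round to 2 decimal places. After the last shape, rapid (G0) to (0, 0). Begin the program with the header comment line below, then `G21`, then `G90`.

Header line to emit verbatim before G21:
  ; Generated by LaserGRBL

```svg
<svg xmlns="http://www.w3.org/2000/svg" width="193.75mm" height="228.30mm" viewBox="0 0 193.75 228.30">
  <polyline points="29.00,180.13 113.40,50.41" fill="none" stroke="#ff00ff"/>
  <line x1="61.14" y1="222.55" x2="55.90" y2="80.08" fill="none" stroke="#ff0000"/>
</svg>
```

viewBox `0 0 193.75 228.30` with mm width/height → 1 unit = 1 mm. Flip: y_m = 228.30 − y_svg.

**Shape 1** — `<polyline>` line segment, stroke `#ff00ff` → engrave (S298, F2334). Machine vertices: (29.00,48.17) → (113.40,177.89). Open path.

**Shape 2** — `<line>` line segment, stroke `#ff0000` → cut (S858, F1166). Machine vertices: (61.14,5.75) → (55.90,148.22). Open path.

; Generated by LaserGRBL
G21
G90
G0 X29.00 Y48.17
M4 S298
G1 X113.40 Y177.89 F2334
M5
G0 X61.14 Y5.75
M4 S858
G1 X55.90 Y148.22 F1166
M5
G0 X0.00 Y0.00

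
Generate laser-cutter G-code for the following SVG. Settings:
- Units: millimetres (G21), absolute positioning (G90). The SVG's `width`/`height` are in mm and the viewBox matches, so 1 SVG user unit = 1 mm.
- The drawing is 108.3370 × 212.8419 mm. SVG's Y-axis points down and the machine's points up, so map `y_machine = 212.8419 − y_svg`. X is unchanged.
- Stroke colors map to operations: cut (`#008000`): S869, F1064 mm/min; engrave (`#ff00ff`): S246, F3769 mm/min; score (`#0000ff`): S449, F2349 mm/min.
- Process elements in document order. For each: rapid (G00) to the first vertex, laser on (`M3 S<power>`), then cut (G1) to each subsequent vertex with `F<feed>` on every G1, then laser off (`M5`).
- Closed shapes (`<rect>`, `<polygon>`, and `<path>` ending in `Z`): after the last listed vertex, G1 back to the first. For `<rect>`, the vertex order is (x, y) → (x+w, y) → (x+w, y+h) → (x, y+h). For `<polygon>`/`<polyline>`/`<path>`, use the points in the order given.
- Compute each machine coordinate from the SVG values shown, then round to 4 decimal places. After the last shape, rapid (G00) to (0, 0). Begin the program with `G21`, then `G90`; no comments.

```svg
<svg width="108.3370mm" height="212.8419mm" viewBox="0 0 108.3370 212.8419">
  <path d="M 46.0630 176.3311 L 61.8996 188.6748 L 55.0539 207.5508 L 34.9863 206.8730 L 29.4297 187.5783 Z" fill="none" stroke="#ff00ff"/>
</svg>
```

G21
G90
G00 X46.0630 Y36.5108
M3 S246
G1 X61.8996 Y24.1671 F3769
G1 X55.0539 Y5.2911 F3769
G1 X34.9863 Y5.9689 F3769
G1 X29.4297 Y25.2636 F3769
G1 X46.0630 Y36.5108 F3769
M5
G00 X0.0000 Y0.0000

viewBox `0 0 108.3370 212.8419` with mm width/height → 1 unit = 1 mm. Flip: y_m = 212.8419 − y_svg.

**Shape 1** — `<path>` regular polygon, stroke `#ff00ff` → engrave (S246, F3769). Machine vertices: (46.0630,36.5108) → (61.8996,24.1671) → (55.0539,5.2911) → (34.9863,5.9689) → (29.4297,25.2636) → (46.0630,36.5108). Closed: final G1 returns to the first vertex.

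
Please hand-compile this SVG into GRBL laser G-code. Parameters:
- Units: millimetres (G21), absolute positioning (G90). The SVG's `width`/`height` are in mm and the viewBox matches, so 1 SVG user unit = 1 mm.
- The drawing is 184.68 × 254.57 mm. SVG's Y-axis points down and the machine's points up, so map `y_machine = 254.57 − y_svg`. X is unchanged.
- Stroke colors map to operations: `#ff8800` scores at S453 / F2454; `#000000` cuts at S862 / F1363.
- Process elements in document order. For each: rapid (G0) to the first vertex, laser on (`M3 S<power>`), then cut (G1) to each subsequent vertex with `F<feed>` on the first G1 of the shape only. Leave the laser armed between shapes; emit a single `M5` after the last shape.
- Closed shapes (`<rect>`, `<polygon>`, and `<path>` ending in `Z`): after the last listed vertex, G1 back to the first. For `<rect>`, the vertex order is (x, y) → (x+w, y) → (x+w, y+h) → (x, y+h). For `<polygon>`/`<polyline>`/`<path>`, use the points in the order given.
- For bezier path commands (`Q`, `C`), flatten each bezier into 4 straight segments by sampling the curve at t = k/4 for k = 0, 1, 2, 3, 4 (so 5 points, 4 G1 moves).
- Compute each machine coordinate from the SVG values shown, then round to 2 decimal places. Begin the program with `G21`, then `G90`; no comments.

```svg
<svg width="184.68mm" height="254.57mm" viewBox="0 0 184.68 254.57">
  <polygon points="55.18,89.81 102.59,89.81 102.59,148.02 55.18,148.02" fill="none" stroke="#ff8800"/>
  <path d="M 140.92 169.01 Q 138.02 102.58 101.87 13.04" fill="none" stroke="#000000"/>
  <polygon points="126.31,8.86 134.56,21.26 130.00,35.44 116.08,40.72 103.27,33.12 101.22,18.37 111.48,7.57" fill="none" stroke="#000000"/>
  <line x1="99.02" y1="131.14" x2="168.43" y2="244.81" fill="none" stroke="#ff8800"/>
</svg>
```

G21
G90
G0 X55.18 Y164.76
M3 S453
G1 X102.59 Y164.76 F2454
G1 X102.59 Y106.55
G1 X55.18 Y106.55
G1 X55.18 Y164.76
G0 X140.92 Y85.56
M3 S862
G1 X137.39 Y120.22 F1363
G1 X129.71 Y157.77
G1 X117.87 Y198.20
G1 X101.87 Y241.53
G0 X126.31 Y245.71
M3 S862
G1 X134.56 Y233.31 F1363
G1 X130.00 Y219.13
G1 X116.08 Y213.85
G1 X103.27 Y221.45
G1 X101.22 Y236.20
G1 X111.48 Y247.00
G1 X126.31 Y245.71
G0 X99.02 Y123.43
M3 S453
G1 X168.43 Y9.76 F2454
M5

viewBox `0 0 184.68 254.57` with mm width/height → 1 unit = 1 mm. Flip: y_m = 254.57 − y_svg.

**Shape 1** — `<polygon>` rectangle, stroke `#ff8800` → score (S453, F2454). Machine vertices: (55.18,164.76) → (102.59,164.76) → (102.59,106.55) → (55.18,106.55) → (55.18,164.76). Closed: final G1 returns to the first vertex.

**Shape 2** — `<path>` quadratic bezier, stroke `#000000` → cut (S862, F1363). Control points (SVG): P0=(140.92,169.01), P1=(138.02,102.58), P2=(101.87,13.04); sampled at t=k/4. Machine vertices: (140.92,85.56) → (137.39,120.22) → (129.71,157.77) → (117.87,198.20) → (101.87,241.53). Open path.

**Shape 3** — `<polygon>` regular polygon, stroke `#000000` → cut (S862, F1363). Machine vertices: (126.31,245.71) → (134.56,233.31) → (130.00,219.13) → (116.08,213.85) → (103.27,221.45) → (101.22,236.20) → (111.48,247.00) → (126.31,245.71). Closed: final G1 returns to the first vertex.

**Shape 4** — `<line>` line segment, stroke `#ff8800` → score (S453, F2454). Machine vertices: (99.02,123.43) → (168.43,9.76). Open path.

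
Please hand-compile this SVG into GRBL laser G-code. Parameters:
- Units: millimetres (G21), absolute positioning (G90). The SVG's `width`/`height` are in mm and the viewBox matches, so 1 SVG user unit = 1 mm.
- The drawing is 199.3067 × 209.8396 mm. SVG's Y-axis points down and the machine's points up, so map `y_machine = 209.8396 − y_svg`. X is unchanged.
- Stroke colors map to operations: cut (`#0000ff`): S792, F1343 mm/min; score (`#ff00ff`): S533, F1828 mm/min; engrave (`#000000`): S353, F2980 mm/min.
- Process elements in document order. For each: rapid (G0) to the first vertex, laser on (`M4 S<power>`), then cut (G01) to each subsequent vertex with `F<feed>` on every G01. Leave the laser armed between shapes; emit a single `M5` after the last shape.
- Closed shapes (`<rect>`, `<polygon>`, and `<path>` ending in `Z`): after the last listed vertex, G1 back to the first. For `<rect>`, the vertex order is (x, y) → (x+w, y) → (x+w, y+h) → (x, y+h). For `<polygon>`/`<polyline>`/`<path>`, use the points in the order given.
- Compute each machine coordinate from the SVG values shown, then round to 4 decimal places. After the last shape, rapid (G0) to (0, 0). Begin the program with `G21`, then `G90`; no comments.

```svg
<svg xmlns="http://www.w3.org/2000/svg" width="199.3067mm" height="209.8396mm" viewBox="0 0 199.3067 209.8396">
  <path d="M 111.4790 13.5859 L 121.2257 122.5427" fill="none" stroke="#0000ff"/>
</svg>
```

G21
G90
G0 X111.4790 Y196.2537
M4 S792
G01 X121.2257 Y87.2969 F1343
M5
G0 X0.0000 Y0.0000

Since the viewBox matches the mm dimensions, user units are millimetres directly. The only transform is the Y-flip y_m = 209.8396 − y_svg.

Shape 1 is a line segment drawn with `<path>`. Its stroke #0000ff means cut at S792, F1343. After flipping Y the toolpath is (111.4790,196.2537) → (121.2257,87.2969).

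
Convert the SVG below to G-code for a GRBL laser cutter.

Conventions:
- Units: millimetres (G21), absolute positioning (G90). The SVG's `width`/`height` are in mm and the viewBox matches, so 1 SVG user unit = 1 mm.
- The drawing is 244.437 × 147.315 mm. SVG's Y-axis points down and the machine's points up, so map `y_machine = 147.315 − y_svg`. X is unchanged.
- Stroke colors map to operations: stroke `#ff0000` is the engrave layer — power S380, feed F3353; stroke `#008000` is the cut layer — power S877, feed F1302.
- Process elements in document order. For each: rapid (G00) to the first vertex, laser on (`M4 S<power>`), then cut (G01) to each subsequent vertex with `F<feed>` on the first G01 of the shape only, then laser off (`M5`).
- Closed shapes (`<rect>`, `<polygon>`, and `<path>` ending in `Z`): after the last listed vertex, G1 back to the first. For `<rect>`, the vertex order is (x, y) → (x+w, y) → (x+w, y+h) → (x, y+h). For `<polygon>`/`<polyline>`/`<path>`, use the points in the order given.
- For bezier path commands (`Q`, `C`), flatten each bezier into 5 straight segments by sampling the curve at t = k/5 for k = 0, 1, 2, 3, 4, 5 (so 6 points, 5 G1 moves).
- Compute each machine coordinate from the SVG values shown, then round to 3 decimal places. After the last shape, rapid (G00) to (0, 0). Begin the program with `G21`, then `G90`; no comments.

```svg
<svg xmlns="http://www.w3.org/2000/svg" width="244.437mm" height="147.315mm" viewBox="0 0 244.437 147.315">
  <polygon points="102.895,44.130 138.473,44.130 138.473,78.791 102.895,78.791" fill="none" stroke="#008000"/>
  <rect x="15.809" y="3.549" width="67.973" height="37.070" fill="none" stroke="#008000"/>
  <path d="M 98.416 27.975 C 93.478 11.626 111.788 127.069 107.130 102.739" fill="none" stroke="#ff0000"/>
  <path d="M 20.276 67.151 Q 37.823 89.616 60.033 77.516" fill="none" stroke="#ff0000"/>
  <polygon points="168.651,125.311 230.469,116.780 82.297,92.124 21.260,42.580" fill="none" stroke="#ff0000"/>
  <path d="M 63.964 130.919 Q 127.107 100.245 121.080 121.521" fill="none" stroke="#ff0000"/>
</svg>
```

1 u = 1 mm; y_m = 147.315 − y.

[1] `<polygon>` rectangle, #008000→cut S877 F1302: (102.895,103.185) → (138.473,103.185) → (138.473,68.524) → (102.895,68.524) → (102.895,103.185) (closed)

[2] `<rect>` rectangle, #008000→cut S877 F1302: (15.809,143.766) → (83.782,143.766) → (83.782,106.696) → (15.809,106.696) → (15.809,143.766) (closed)

[3] `<path>` cubic bezier, #ff0000→engrave S380 F3353: (98.416,119.340) → (97.873,115.507) → (100.692,93.079) → (104.653,65.091) → (107.538,44.578) → (107.130,44.576)

[4] `<path>` quadratic bezier, #ff0000→engrave S380 F3353: (20.276,80.164) → (27.481,72.561) → (35.060,67.722) → (43.011,65.649) → (51.336,66.342) → (60.033,69.799)

[5] `<polygon>` closed polygon, #ff0000→engrave S380 F3353: (168.651,22.004) → (230.469,30.535) → (82.297,55.191) → (21.260,104.735) → (168.651,22.004) (closed)

[6] `<path>` quadratic bezier, #ff0000→engrave S380 F3353: (63.964,16.396) → (86.454,26.588) → (103.411,32.623) → (114.834,34.503) → (120.724,32.226) → (121.080,25.794)

G21
G90
G00 X102.895 Y103.185
M4 S877
G01 X138.473 Y103.185 F1302
G01 X138.473 Y68.524
G01 X102.895 Y68.524
G01 X102.895 Y103.185
M5
G00 X15.809 Y143.766
M4 S877
G01 X83.782 Y143.766 F1302
G01 X83.782 Y106.696
G01 X15.809 Y106.696
G01 X15.809 Y143.766
M5
G00 X98.416 Y119.340
M4 S380
G01 X97.873 Y115.507 F3353
G01 X100.692 Y93.079
G01 X104.653 Y65.091
G01 X107.538 Y44.578
G01 X107.130 Y44.576
M5
G00 X20.276 Y80.164
M4 S380
G01 X27.481 Y72.561 F3353
G01 X35.060 Y67.722
G01 X43.011 Y65.649
G01 X51.336 Y66.342
G01 X60.033 Y69.799
M5
G00 X168.651 Y22.004
M4 S380
G01 X230.469 Y30.535 F3353
G01 X82.297 Y55.191
G01 X21.260 Y104.735
G01 X168.651 Y22.004
M5
G00 X63.964 Y16.396
M4 S380
G01 X86.454 Y26.588 F3353
G01 X103.411 Y32.623
G01 X114.834 Y34.503
G01 X120.724 Y32.226
G01 X121.080 Y25.794
M5
G00 X0.000 Y0.000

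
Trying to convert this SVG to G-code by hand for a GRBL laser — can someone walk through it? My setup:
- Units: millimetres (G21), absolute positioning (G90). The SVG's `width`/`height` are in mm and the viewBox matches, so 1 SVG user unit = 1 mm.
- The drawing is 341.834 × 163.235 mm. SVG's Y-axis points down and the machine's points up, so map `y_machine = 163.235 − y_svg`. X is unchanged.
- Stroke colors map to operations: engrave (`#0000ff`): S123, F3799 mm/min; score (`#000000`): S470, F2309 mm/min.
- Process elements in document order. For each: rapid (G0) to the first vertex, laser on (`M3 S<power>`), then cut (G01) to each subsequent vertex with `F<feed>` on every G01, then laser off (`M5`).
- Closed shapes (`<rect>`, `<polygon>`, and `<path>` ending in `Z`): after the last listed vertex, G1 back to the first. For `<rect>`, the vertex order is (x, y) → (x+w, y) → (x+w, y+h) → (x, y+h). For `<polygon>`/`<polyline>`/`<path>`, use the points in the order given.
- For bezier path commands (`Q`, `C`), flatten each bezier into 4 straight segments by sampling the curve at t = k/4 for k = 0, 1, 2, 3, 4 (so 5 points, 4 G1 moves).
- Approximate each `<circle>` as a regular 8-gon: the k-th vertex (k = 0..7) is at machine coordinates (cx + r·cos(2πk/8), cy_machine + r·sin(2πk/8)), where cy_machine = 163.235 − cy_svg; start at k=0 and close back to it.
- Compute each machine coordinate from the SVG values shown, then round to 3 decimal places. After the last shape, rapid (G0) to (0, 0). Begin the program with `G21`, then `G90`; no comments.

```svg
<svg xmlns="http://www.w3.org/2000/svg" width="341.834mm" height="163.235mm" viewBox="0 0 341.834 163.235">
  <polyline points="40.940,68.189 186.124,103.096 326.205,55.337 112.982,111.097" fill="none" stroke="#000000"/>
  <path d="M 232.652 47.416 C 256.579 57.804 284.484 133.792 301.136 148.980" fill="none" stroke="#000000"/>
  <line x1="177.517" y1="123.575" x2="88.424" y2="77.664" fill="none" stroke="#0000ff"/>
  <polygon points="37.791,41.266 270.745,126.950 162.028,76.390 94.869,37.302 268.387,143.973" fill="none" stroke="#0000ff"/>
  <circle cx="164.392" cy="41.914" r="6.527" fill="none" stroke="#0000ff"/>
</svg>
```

viewBox `0 0 341.834 163.235` with mm width/height → 1 unit = 1 mm. Flip: y_m = 163.235 − y_svg.

**Shape 1** — `<polyline>` open polyline, stroke `#000000` → score (S470, F2309). Machine vertices: (40.940,95.046) → (186.124,60.139) → (326.205,107.898) → (112.982,52.138). Open path.

**Shape 2** — `<path>` cubic bezier, stroke `#000000` → score (S470, F2309). Control points (SVG): P0=(232.652,47.416), P1=(256.579,57.804), P2=(284.484,133.792), P3=(301.136,148.980); sampled at t=k/4. Machine vertices: (232.652,115.819) → (251.105,97.703) → (269.622,66.837) → (286.775,35.071) → (301.136,14.255). Open path.

**Shape 3** — `<line>` line segment, stroke `#0000ff` → engrave (S123, F3799). Machine vertices: (177.517,39.660) → (88.424,85.571). Open path.

**Shape 4** — `<polygon>` closed polygon, stroke `#0000ff` → engrave (S123, F3799). Machine vertices: (37.791,121.969) → (270.745,36.285) → (162.028,86.845) → (94.869,125.933) → (268.387,19.262) → (37.791,121.969). Closed: final G1 returns to the first vertex.

**Shape 5** — `<circle>` circle, stroke `#0000ff` → engrave (S123, F3799). Machine vertices: (170.919,121.321) → (169.007,125.936) → (164.392,127.848) → (159.777,125.936) → (157.865,121.321) → (159.777,116.706) → (164.392,114.794) → (169.007,116.706) → (170.919,121.321). Closed: final G1 returns to the first vertex.

G21
G90
G0 X40.940 Y95.046
M3 S470
G01 X186.124 Y60.139 F2309
G01 X326.205 Y107.898 F2309
G01 X112.982 Y52.138 F2309
M5
G0 X232.652 Y115.819
M3 S470
G01 X251.105 Y97.703 F2309
G01 X269.622 Y66.837 F2309
G01 X286.775 Y35.071 F2309
G01 X301.136 Y14.255 F2309
M5
G0 X177.517 Y39.660
M3 S123
G01 X88.424 Y85.571 F3799
M5
G0 X37.791 Y121.969
M3 S123
G01 X270.745 Y36.285 F3799
G01 X162.028 Y86.845 F3799
G01 X94.869 Y125.933 F3799
G01 X268.387 Y19.262 F3799
G01 X37.791 Y121.969 F3799
M5
G0 X170.919 Y121.321
M3 S123
G01 X169.007 Y125.936 F3799
G01 X164.392 Y127.848 F3799
G01 X159.777 Y125.936 F3799
G01 X157.865 Y121.321 F3799
G01 X159.777 Y116.706 F3799
G01 X164.392 Y114.794 F3799
G01 X169.007 Y116.706 F3799
G01 X170.919 Y121.321 F3799
M5
G0 X0.000 Y0.000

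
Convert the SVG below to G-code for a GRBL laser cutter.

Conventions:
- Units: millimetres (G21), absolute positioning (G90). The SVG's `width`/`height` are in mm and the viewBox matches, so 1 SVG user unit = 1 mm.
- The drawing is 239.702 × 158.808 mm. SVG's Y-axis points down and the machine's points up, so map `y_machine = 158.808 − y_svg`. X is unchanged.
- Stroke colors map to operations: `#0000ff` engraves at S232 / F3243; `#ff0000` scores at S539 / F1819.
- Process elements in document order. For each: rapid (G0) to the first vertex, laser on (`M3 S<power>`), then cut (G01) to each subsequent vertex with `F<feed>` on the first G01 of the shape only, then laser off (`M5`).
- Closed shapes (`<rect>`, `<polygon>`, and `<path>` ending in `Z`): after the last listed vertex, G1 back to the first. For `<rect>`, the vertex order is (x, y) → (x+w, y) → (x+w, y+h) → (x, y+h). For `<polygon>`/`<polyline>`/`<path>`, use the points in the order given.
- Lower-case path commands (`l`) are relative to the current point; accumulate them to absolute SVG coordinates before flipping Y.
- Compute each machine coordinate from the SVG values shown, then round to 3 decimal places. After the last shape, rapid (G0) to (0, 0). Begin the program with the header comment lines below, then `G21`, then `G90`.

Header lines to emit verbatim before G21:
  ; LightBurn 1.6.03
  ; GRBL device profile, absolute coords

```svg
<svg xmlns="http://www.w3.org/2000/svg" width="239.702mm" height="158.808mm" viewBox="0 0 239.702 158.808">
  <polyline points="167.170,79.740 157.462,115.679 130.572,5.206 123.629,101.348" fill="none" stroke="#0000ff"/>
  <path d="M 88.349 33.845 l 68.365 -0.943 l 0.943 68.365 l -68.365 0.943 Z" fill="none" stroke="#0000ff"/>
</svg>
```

; LightBurn 1.6.03
; GRBL device profile, absolute coords
G21
G90
G0 X167.170 Y79.068
M3 S232
G01 X157.462 Y43.129 F3243
G01 X130.572 Y153.602
G01 X123.629 Y57.460
M5
G0 X88.349 Y124.963
M3 S232
G01 X156.714 Y125.906 F3243
G01 X157.657 Y57.541
G01 X89.292 Y56.598
G01 X88.349 Y124.963
M5
G0 X0.000 Y0.000

1 u = 1 mm; y_m = 158.808 − y.

[1] `<polyline>` open polyline, #0000ff→engrave S232 F3243: (167.170,79.068) → (157.462,43.129) → (130.572,153.602) → (123.629,57.460)

[2] `<path>` regular polygon, #0000ff→engrave S232 F3243: (88.349,124.963) → (156.714,125.906) → (157.657,57.541) → (89.292,56.598) → (88.349,124.963) (closed)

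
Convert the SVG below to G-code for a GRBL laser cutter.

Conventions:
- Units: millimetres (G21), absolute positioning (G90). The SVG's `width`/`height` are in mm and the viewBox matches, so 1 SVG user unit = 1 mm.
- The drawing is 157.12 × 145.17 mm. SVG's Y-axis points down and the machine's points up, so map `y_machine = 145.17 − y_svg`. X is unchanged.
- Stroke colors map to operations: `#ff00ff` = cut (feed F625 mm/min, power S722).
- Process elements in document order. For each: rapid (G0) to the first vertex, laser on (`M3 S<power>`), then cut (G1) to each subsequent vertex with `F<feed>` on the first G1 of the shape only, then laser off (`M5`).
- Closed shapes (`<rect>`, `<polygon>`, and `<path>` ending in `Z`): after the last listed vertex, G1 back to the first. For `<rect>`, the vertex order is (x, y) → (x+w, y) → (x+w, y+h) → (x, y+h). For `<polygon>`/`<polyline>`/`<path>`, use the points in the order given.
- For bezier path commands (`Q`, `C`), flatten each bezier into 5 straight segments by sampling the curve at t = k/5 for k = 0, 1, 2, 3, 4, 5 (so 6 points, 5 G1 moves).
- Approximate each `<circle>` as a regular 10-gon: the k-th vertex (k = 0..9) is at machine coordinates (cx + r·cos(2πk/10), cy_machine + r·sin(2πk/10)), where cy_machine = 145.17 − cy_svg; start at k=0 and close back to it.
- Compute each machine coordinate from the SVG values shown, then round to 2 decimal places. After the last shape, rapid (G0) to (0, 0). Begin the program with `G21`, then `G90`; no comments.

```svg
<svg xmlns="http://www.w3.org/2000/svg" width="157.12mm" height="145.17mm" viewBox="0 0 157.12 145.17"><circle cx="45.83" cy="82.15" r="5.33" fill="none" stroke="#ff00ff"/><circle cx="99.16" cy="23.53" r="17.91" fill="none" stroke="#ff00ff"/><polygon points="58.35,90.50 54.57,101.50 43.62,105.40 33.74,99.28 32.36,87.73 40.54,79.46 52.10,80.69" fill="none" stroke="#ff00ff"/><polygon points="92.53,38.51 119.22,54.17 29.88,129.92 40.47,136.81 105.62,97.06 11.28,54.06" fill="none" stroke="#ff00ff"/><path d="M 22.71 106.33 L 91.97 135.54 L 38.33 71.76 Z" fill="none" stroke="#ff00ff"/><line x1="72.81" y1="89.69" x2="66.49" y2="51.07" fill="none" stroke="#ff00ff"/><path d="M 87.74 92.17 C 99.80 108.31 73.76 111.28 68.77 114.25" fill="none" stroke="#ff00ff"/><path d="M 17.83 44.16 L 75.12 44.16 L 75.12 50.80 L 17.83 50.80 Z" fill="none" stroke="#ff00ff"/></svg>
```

viewBox `0 0 157.12 145.17` with mm width/height → 1 unit = 1 mm. Flip: y_m = 145.17 − y_svg.

**Shape 1** — `<circle>` circle, stroke `#ff00ff` → cut (S722, F625). Machine vertices: (51.16,63.02) → (50.14,66.15) → (47.48,68.09) → (44.18,68.09) → (41.52,66.15) → (40.50,63.02) → (41.52,59.89) → (44.18,57.95) → (47.48,57.95) → (50.14,59.89) → (51.16,63.02). Closed: final G1 returns to the first vertex.

**Shape 2** — `<circle>` circle, stroke `#ff00ff` → cut (S722, F625). Machine vertices: (117.07,121.64) → (113.65,132.17) → (104.69,138.67) → (93.63,138.67) → (84.67,132.17) → (81.25,121.64) → (84.67,111.11) → (93.63,104.61) → (104.69,104.61) → (113.65,111.11) → (117.07,121.64). Closed: final G1 returns to the first vertex.

**Shape 3** — `<polygon>` regular polygon, stroke `#ff00ff` → cut (S722, F625). Machine vertices: (58.35,54.67) → (54.57,43.67) → (43.62,39.77) → (33.74,45.89) → (32.36,57.44) → (40.54,65.71) → (52.10,64.48) → (58.35,54.67). Closed: final G1 returns to the first vertex.

**Shape 4** — `<polygon>` closed polygon, stroke `#ff00ff` → cut (S722, F625). Machine vertices: (92.53,106.66) → (119.22,91.00) → (29.88,15.25) → (40.47,8.36) → (105.62,48.11) → (11.28,91.11) → (92.53,106.66). Closed: final G1 returns to the first vertex.

**Shape 5** — `<path>` closed polygon, stroke `#ff00ff` → cut (S722, F625). Machine vertices: (22.71,38.84) → (91.97,9.63) → (38.33,73.41) → (22.71,38.84). Closed: final G1 returns to the first vertex.

**Shape 6** — `<line>` line segment, stroke `#ff00ff` → cut (S722, F625). Machine vertices: (72.81,55.48) → (66.49,94.10). Open path.

**Shape 7** — `<path>` cubic bezier, stroke `#ff00ff` → cut (S722, F625). Control points (SVG): P0=(87.74,92.17), P1=(99.80,108.31), P2=(73.76,111.28), P3=(68.77,114.25); sampled at t=k/5. Machine vertices: (87.74,53.00) → (90.88,44.79) → (87.71,39.11) → (81.08,35.33) → (73.82,32.81) → (68.77,30.92). Open path.

**Shape 8** — `<path>` rectangle, stroke `#ff00ff` → cut (S722, F625). Machine vertices: (17.83,101.01) → (75.12,101.01) → (75.12,94.37) → (17.83,94.37) → (17.83,101.01). Closed: final G1 returns to the first vertex.

G21
G90
G0 X51.16 Y63.02
M3 S722
G1 X50.14 Y66.15 F625
G1 X47.48 Y68.09
G1 X44.18 Y68.09
G1 X41.52 Y66.15
G1 X40.50 Y63.02
G1 X41.52 Y59.89
G1 X44.18 Y57.95
G1 X47.48 Y57.95
G1 X50.14 Y59.89
G1 X51.16 Y63.02
M5
G0 X117.07 Y121.64
M3 S722
G1 X113.65 Y132.17 F625
G1 X104.69 Y138.67
G1 X93.63 Y138.67
G1 X84.67 Y132.17
G1 X81.25 Y121.64
G1 X84.67 Y111.11
G1 X93.63 Y104.61
G1 X104.69 Y104.61
G1 X113.65 Y111.11
G1 X117.07 Y121.64
M5
G0 X58.35 Y54.67
M3 S722
G1 X54.57 Y43.67 F625
G1 X43.62 Y39.77
G1 X33.74 Y45.89
G1 X32.36 Y57.44
G1 X40.54 Y65.71
G1 X52.10 Y64.48
G1 X58.35 Y54.67
M5
G0 X92.53 Y106.66
M3 S722
G1 X119.22 Y91.00 F625
G1 X29.88 Y15.25
G1 X40.47 Y8.36
G1 X105.62 Y48.11
G1 X11.28 Y91.11
G1 X92.53 Y106.66
M5
G0 X22.71 Y38.84
M3 S722
G1 X91.97 Y9.63 F625
G1 X38.33 Y73.41
G1 X22.71 Y38.84
M5
G0 X72.81 Y55.48
M3 S722
G1 X66.49 Y94.10 F625
M5
G0 X87.74 Y53.00
M3 S722
G1 X90.88 Y44.79 F625
G1 X87.71 Y39.11
G1 X81.08 Y35.33
G1 X73.82 Y32.81
G1 X68.77 Y30.92
M5
G0 X17.83 Y101.01
M3 S722
G1 X75.12 Y101.01 F625
G1 X75.12 Y94.37
G1 X17.83 Y94.37
G1 X17.83 Y101.01
M5
G0 X0.00 Y0.00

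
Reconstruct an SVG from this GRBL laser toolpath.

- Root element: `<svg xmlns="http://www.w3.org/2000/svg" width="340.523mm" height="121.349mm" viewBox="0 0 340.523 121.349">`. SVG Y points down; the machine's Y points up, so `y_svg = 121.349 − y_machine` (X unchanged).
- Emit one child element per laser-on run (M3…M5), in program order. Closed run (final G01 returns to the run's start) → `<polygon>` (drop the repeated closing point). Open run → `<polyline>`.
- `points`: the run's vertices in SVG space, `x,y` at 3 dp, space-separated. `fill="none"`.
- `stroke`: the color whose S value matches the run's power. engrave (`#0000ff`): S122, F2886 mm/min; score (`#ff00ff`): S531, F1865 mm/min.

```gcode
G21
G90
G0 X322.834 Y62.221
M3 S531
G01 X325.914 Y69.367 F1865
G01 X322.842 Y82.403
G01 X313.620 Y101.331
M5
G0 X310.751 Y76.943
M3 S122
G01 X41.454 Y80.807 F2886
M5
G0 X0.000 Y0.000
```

<svg xmlns="http://www.w3.org/2000/svg" width="340.523mm" height="121.349mm" viewBox="0 0 340.523 121.349">
  <polyline points="322.834,59.128 325.914,51.982 322.842,38.946 313.620,20.018" fill="none" stroke="#ff00ff"/>
  <polyline points="310.751,44.406 41.454,40.542" fill="none" stroke="#0000ff"/>
</svg>

y_svg = 121.349 − y_m.

[1] S531→`#ff00ff` (score); open run; points: 322.834,59.128 325.914,51.982 322.842,38.946 313.620,20.018

[2] S122→`#0000ff` (engrave); open run; points: 310.751,44.406 41.454,40.542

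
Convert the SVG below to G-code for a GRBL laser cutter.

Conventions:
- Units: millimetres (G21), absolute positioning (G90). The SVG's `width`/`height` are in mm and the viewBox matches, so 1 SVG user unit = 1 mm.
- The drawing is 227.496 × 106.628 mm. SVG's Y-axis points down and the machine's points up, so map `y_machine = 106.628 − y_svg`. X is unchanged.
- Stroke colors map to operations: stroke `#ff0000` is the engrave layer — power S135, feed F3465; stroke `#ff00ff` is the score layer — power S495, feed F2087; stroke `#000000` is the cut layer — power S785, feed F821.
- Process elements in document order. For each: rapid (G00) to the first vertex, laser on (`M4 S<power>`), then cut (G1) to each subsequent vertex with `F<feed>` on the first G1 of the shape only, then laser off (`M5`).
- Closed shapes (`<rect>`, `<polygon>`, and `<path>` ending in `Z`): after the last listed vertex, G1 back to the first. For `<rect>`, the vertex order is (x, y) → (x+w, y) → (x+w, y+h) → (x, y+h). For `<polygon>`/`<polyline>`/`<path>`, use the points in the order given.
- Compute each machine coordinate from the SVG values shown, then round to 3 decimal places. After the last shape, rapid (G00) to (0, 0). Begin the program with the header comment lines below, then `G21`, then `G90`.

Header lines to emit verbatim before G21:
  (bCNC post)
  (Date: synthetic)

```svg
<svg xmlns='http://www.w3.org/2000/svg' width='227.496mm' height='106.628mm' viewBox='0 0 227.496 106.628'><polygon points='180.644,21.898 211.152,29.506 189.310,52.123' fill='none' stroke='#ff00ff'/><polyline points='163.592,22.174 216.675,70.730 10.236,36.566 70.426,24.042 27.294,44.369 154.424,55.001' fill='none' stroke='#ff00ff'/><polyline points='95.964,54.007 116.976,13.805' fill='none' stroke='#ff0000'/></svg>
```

viewBox `0 0 227.496 106.628` with mm width/height → 1 unit = 1 mm. Flip: y_m = 106.628 − y_svg.

**Shape 1** — `<polygon>` regular polygon, stroke `#ff00ff` → score (S495, F2087). Machine vertices: (180.644,84.730) → (211.152,77.122) → (189.310,54.505) → (180.644,84.730). Closed: final G1 returns to the first vertex.

**Shape 2** — `<polyline>` open polyline, stroke `#ff00ff` → score (S495, F2087). Machine vertices: (163.592,84.454) → (216.675,35.898) → (10.236,70.062) → (70.426,82.586) → (27.294,62.259) → (154.424,51.627). Open path.

**Shape 3** — `<polyline>` line segment, stroke `#ff0000` → engrave (S135, F3465). Machine vertices: (95.964,52.621) → (116.976,92.823). Open path.

(bCNC post)
(Date: synthetic)
G21
G90
G00 X180.644 Y84.730
M4 S495
G1 X211.152 Y77.122 F2087
G1 X189.310 Y54.505
G1 X180.644 Y84.730
M5
G00 X163.592 Y84.454
M4 S495
G1 X216.675 Y35.898 F2087
G1 X10.236 Y70.062
G1 X70.426 Y82.586
G1 X27.294 Y62.259
G1 X154.424 Y51.627
M5
G00 X95.964 Y52.621
M4 S135
G1 X116.976 Y92.823 F3465
M5
G00 X0.000 Y0.000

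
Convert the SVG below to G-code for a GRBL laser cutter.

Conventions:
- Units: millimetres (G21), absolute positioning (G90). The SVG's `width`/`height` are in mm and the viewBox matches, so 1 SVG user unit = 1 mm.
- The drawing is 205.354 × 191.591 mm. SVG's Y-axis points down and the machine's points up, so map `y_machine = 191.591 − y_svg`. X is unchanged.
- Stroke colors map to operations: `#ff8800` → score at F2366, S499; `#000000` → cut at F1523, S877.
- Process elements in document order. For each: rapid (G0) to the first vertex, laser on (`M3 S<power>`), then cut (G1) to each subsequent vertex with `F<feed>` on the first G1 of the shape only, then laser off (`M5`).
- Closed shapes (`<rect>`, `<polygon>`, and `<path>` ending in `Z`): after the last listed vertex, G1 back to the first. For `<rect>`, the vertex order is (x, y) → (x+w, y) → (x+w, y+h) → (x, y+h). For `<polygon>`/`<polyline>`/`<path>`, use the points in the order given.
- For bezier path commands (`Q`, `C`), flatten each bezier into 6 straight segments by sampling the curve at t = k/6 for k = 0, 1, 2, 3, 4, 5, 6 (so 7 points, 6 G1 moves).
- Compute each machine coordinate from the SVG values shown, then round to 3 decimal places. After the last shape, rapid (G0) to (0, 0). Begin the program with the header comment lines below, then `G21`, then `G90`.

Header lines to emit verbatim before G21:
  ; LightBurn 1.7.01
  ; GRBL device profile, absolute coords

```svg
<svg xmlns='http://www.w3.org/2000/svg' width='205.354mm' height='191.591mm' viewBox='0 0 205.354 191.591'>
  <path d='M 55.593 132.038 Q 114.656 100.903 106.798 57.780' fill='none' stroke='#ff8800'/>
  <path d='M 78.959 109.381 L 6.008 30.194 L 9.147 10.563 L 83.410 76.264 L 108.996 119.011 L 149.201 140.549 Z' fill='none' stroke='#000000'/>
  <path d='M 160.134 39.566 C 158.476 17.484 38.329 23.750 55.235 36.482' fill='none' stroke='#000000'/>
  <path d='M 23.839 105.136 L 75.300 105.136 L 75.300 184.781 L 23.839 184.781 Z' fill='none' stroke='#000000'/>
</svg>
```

; LightBurn 1.7.01
; GRBL device profile, absolute coords
G21
G90
G0 X55.593 Y59.553
M3 S499
G1 X73.422 Y70.264 F2366
G1 X87.533 Y81.642
G1 X97.926 Y93.685
G1 X104.601 Y106.394
G1 X107.558 Y119.770
G1 X106.798 Y133.811
M5
G0 X78.959 Y82.210
M3 S877
G1 X6.008 Y161.397 F1523
G1 X9.147 Y181.028
G1 X83.410 Y115.327
G1 X108.996 Y72.580
G1 X149.201 Y51.042
G1 X78.959 Y82.210
M5
G0 X160.134 Y152.025
M3 S877
G1 X150.614 Y160.805 F1523
G1 X128.444 Y165.468
G1 X100.723 Y166.622
G1 X74.549 Y164.875
G1 X57.020 Y160.835
G1 X55.235 Y155.109
M5
G0 X23.839 Y86.455
M3 S877
G1 X75.300 Y86.455 F1523
G1 X75.300 Y6.810
G1 X23.839 Y6.810
G1 X23.839 Y86.455
M5
G0 X0.000 Y0.000

1 u = 1 mm; y_m = 191.591 − y.

[1] `<path>` quadratic bezier, #ff8800→score S499 F2366: (55.593,59.553) → (73.422,70.264) → (87.533,81.642) → (97.926,93.685) → (104.601,106.394) → (107.558,119.770) → (106.798,133.811)

[2] `<path>` closed polygon, #000000→cut S877 F1523: (78.959,82.210) → (6.008,161.397) → (9.147,181.028) → (83.410,115.327) → (108.996,72.580) → (149.201,51.042) → (78.959,82.210) (closed)

[3] `<path>` cubic bezier, #000000→cut S877 F1523: (160.134,152.025) → (150.614,160.805) → (128.444,165.468) → (100.723,166.622) → (74.549,164.875) → (57.020,160.835) → (55.235,155.109)

[4] `<path>` rectangle, #000000→cut S877 F1523: (23.839,86.455) → (75.300,86.455) → (75.300,6.810) → (23.839,6.810) → (23.839,86.455) (closed)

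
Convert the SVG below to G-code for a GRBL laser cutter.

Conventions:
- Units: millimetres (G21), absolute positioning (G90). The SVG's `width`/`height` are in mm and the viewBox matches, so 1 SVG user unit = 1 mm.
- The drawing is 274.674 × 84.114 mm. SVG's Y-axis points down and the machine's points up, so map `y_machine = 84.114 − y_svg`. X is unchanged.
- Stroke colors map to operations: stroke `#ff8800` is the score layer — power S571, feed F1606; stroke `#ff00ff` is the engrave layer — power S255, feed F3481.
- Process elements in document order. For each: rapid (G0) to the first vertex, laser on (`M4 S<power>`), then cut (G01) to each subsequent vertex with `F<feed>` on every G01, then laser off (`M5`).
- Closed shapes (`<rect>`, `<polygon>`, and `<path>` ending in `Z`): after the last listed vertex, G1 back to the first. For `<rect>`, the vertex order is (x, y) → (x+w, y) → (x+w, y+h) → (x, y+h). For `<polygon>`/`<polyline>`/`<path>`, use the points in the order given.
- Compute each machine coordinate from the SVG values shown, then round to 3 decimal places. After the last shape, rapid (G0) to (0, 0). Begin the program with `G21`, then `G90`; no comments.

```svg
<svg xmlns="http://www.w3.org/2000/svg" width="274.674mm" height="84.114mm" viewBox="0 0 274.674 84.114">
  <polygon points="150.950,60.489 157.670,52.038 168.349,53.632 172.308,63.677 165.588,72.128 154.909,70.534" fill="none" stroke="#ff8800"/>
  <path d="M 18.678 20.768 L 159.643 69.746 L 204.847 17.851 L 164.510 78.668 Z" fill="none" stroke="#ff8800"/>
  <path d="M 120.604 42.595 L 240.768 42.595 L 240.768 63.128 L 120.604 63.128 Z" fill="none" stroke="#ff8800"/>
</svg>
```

viewBox `0 0 274.674 84.114` with mm width/height → 1 unit = 1 mm. Flip: y_m = 84.114 − y_svg.

**Shape 1** — `<polygon>` regular polygon, stroke `#ff8800` → score (S571, F1606). Machine vertices: (150.950,23.625) → (157.670,32.076) → (168.349,30.482) → (172.308,20.437) → (165.588,11.986) → (154.909,13.580) → (150.950,23.625). Closed: final G1 returns to the first vertex.

**Shape 2** — `<path>` closed polygon, stroke `#ff8800` → score (S571, F1606). Machine vertices: (18.678,63.346) → (159.643,14.368) → (204.847,66.263) → (164.510,5.446) → (18.678,63.346). Closed: final G1 returns to the first vertex.

**Shape 3** — `<path>` rectangle, stroke `#ff8800` → score (S571, F1606). Machine vertices: (120.604,41.519) → (240.768,41.519) → (240.768,20.986) → (120.604,20.986) → (120.604,41.519). Closed: final G1 returns to the first vertex.

G21
G90
G0 X150.950 Y23.625
M4 S571
G01 X157.670 Y32.076 F1606
G01 X168.349 Y30.482 F1606
G01 X172.308 Y20.437 F1606
G01 X165.588 Y11.986 F1606
G01 X154.909 Y13.580 F1606
G01 X150.950 Y23.625 F1606
M5
G0 X18.678 Y63.346
M4 S571
G01 X159.643 Y14.368 F1606
G01 X204.847 Y66.263 F1606
G01 X164.510 Y5.446 F1606
G01 X18.678 Y63.346 F1606
M5
G0 X120.604 Y41.519
M4 S571
G01 X240.768 Y41.519 F1606
G01 X240.768 Y20.986 F1606
G01 X120.604 Y20.986 F1606
G01 X120.604 Y41.519 F1606
M5
G0 X0.000 Y0.000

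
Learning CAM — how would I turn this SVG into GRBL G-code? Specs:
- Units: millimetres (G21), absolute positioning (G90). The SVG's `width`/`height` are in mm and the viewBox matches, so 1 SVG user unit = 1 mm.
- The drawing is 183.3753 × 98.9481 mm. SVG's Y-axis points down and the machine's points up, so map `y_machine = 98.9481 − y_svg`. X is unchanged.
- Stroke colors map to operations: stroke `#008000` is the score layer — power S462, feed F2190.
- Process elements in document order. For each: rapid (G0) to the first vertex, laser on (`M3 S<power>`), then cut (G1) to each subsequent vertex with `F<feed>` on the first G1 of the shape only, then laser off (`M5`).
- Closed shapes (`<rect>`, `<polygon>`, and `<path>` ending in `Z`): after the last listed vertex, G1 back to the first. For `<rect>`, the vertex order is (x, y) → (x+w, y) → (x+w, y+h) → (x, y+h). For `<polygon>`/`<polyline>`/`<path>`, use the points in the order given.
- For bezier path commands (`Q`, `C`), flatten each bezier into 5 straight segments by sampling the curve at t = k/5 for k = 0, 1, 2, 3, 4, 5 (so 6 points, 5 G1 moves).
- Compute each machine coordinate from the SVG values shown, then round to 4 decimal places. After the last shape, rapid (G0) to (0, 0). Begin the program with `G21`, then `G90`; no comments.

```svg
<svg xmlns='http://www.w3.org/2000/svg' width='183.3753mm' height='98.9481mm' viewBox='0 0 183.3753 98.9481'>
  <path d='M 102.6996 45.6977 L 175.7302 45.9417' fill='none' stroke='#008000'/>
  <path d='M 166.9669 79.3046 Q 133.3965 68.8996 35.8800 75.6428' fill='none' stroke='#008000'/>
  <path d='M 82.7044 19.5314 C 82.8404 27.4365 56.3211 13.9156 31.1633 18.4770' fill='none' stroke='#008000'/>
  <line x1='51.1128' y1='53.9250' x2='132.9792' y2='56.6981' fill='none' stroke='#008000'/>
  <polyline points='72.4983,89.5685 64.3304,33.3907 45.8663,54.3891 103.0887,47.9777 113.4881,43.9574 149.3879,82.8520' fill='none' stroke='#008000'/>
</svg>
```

G21
G90
G0 X102.6996 Y53.2504
M3 S462
G1 X175.7302 Y53.0064 F2190
M5
G0 X166.9669 Y19.6435
M3 S462
G1 X150.9809 Y23.1196 F2190
G1 X129.8792 Y25.2238
G1 X103.6618 Y25.9561
G1 X72.3288 Y25.3167
G1 X35.8800 Y23.3053
M5
G0 X82.7044 Y79.4167
M3 S462
G1 X79.8115 Y76.9287 F2190
G1 X71.8661 Y77.6865
G1 X60.2131 Y79.7938
G1 X46.1972 Y81.3541
G1 X31.1633 Y80.4711
M5
G0 X51.1128 Y45.0231
M3 S462
G1 X132.9792 Y42.2500 F2190
M5
G0 X72.4983 Y9.3796
M3 S462
G1 X64.3304 Y65.5574 F2190
G1 X45.8663 Y44.5590
G1 X103.0887 Y50.9704
G1 X113.4881 Y54.9907
G1 X149.3879 Y16.0961
M5
G0 X0.0000 Y0.0000

1 u = 1 mm; y_m = 98.9481 − y.

[1] `<path>` line segment, #008000→score S462 F2190: (102.6996,53.2504) → (175.7302,53.0064)

[2] `<path>` quadratic bezier, #008000→score S462 F2190: (166.9669,19.6435) → (150.9809,23.1196) → (129.8792,25.2238) → (103.6618,25.9561) → (72.3288,25.3167) → (35.8800,23.3053)

[3] `<path>` cubic bezier, #008000→score S462 F2190: (82.7044,79.4167) → (79.8115,76.9287) → (71.8661,77.6865) → (60.2131,79.7938) → (46.1972,81.3541) → (31.1633,80.4711)

[4] `<line>` line segment, #008000→score S462 F2190: (51.1128,45.0231) → (132.9792,42.2500)

[5] `<polyline>` open polyline, #008000→score S462 F2190: (72.4983,9.3796) → (64.3304,65.5574) → (45.8663,44.5590) → (103.0887,50.9704) → (113.4881,54.9907) → (149.3879,16.0961)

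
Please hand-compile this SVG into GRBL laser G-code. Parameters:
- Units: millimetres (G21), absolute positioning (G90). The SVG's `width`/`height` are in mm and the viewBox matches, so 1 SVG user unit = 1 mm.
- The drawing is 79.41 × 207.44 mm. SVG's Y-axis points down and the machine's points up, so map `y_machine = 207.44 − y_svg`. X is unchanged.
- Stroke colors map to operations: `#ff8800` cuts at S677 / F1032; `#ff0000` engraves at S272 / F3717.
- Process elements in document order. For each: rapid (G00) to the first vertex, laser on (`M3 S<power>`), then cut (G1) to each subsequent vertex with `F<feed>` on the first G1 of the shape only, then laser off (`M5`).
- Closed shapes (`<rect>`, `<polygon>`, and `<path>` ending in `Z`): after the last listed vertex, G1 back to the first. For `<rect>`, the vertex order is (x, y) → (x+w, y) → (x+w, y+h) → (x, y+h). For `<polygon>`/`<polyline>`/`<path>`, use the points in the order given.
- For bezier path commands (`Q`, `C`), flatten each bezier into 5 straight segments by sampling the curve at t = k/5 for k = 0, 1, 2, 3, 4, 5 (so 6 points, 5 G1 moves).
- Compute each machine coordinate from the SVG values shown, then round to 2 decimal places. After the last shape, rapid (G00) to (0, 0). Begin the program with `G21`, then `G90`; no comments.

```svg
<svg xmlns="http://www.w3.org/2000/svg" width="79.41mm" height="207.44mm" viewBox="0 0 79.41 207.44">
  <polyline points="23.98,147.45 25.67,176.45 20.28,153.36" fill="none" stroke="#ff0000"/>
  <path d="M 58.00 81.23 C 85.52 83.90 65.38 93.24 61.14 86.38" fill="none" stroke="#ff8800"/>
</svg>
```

1 u = 1 mm; y_m = 207.44 − y.

[1] `<polyline>` open polyline, #ff0000→engrave S272 F3717: (23.98,59.99) → (25.67,30.99) → (20.28,54.08)

[2] `<path>` cubic bezier, #ff8800→cut S677 F1032: (58.00,126.21) → (69.30,123.99) → (72.22,121.27) → (69.79,119.14) → (65.08,118.71) → (61.14,121.06)

G21
G90
G00 X23.98 Y59.99
M3 S272
G1 X25.67 Y30.99 F3717
G1 X20.28 Y54.08
M5
G00 X58.00 Y126.21
M3 S677
G1 X69.30 Y123.99 F1032
G1 X72.22 Y121.27
G1 X69.79 Y119.14
G1 X65.08 Y118.71
G1 X61.14 Y121.06
M5
G00 X0.00 Y0.00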